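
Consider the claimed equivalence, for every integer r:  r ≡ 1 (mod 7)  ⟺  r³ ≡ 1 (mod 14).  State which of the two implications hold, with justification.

(⇒) fails and (⇐) fails.

(⇒) This fails: take r = 8. Then 8 ≡ 1 (mod 7), but 8³ = 512 ≡ 8 (mod 14), not 1.

(⇐) This fails: take r = 9. Then 9³ = 729 ≡ 1 (mod 14), yet 9 ≡ 2 (mod 7), not 1.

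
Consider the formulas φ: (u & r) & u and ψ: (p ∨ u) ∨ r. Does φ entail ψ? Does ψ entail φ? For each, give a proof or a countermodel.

[⇒] Assume the antecedent. If u is true, (p ∨ u) ∨ r reduces to true regardless of the other variables. If u is false, the antecedent cannot hold. Either way (p ∨ u) ∨ r holds.

[⇐] This fails. Under u = T, r = F, p = F, the left side is false but the right side is true.

Only the forward implication holds.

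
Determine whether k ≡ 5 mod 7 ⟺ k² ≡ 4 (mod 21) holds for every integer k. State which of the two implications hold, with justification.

Neither direction holds.

(→) This fails: take k = 12. Then 12 ≡ 5 (mod 7), but 12² = 144 ≡ 18 (mod 21), not 4.

(←) This fails: take k = 2. Then 2² = 4 ≡ 4 (mod 21), yet 2 ≡ 2 (mod 7), not 5.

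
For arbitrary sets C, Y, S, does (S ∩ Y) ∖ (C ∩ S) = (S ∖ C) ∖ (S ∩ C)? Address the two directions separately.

(⊆) holds; (⊇) fails.

Forward inclusion. Let x ∈ (S ∩ Y) ∖ (C ∩ S). Then x ∈ Y ∩ S and x ∉ C, from which x ∈ (S ∖ C) ∖ (S ∩ C).

Reverse inclusion. This inclusion fails. Take C = ∅, Y = ∅, S = {1}; then 1 ∈ (S ∖ C) ∖ (S ∩ C) but 1 ∉ (S ∩ Y) ∖ (C ∩ S).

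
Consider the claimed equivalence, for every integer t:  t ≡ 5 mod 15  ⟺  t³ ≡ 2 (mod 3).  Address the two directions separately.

(⟹) Suppose t ≡ 5 (mod 15). Then t³ ≡ 5³ = 125 (mod 15), and since 3 ∣ 15, also t³ ≡ 2 (mod 3).

(⟸) This fails: take t = 2. Then 2³ = 8 ≡ 2 (mod 3), yet 2 ≡ 2 (mod 15), not 5.

Not equivalent: only (⇒) holds.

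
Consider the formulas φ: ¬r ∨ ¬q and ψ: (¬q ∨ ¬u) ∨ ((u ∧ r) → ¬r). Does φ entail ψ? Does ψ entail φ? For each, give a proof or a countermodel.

The forward direction holds; the converse fails.

(⇐) This fails. Under q = T, r = T, u = F, the left side is false but the right side is true.

(⇒) Assume the antecedent. If q is true, the antecedent forces (q = T, r = F, u = F) or (q = T, r = F, u = T), and (¬q ∨ ¬u) ∨ ((u ∧ r) → ¬r) holds there. If q is false, (¬q ∨ ¬u) ∨ ((u ∧ r) → ¬r) reduces to true regardless of the other variables. Either way (¬q ∨ ¬u) ∨ ((u ∧ r) → ¬r) holds.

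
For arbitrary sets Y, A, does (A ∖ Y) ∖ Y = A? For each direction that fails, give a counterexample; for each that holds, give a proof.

(⟸) This inclusion fails. Take Y = {1}, A = {1}; then 1 ∈ A but 1 ∉ (A ∖ Y) ∖ Y.

(⟹) Let x ∈ (A ∖ Y) ∖ Y. Then x ∈ A and x ∉ Y, from which x ∈ A.

Only the forward inclusion holds.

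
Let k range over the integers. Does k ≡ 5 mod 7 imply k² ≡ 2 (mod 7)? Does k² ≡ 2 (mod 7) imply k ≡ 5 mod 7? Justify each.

Neither implication holds.

Forward direction. This fails: take k = 5. Then 5 ≡ 5 (mod 7), but 5² = 25 ≡ 4 (mod 7), not 2.

Converse. This fails: take k = 3. Then 3² = 9 ≡ 2 (mod 7), yet 3 ≡ 3 (mod 7), not 5.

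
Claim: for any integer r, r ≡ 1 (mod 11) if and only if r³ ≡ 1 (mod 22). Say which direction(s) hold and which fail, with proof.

(→) This fails: take r = 12. Then 12 ≡ 1 (mod 11), but 12³ = 1728 ≡ 12 (mod 22), not 1.

(←) Conversely, the residues r modulo 22 with r³ ≡ 1 (mod 22) are exactly {1}, and each is ≡ 1 (mod 11).

Only the reverse direction holds.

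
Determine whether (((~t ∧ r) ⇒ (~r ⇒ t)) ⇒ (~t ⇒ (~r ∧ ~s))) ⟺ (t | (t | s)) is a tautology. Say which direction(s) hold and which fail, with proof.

Both directions fail.

(⟹) This fails. Under t = F, s = F, r = F, the left side is true but the right side is false.

(⟸) This fails. Under t = F, s = T, r = F, the left side is false but the right side is true.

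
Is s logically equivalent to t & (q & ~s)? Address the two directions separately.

(→) This fails. Under q = F, s = T, t = F, the left side is true but the right side is false.

(←) This fails. Under q = T, s = F, t = T, the left side is false but the right side is true.

Neither implication holds.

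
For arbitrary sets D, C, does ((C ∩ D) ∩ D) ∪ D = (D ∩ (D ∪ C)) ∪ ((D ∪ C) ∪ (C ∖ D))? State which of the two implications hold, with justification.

Only the forward inclusion holds.

(⟹) Let x ∈ ((C ∩ D) ∩ D) ∪ D. Then either x ∈ D and x ∉ C; or x ∈ D ∩ C. In each case x ∈ (D ∩ (D ∪ C)) ∪ ((D ∪ C) ∪ (C ∖ D)), so ((C ∩ D) ∩ D) ∪ D ⊆ (D ∩ (D ∪ C)) ∪ ((D ∪ C) ∪ (C ∖ D)).

(⟸) This inclusion fails. Take D = ∅, C = {1}; then 1 ∈ (D ∩ (D ∪ C)) ∪ ((D ∪ C) ∪ (C ∖ D)) but 1 ∉ ((C ∩ D) ∩ D) ∪ D.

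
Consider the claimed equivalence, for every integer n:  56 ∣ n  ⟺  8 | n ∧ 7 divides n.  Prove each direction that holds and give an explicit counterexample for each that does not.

Both directions hold.

(→) If 56 ∣ n, write n = 56q. Since 56 = 7·8, n = 8·(7q), so 8 ∣ n; and since 56 = 8·7, n = 7·(8q), so 7 ∣ n.

(←) Suppose 8 ∣ n and 7 ∣ n. Any common multiple of 8 and 7 is a multiple of their lcm; here gcd(8, 7) = 1, so lcm(8, 7) = 8·7 = 56, so 56 ∣ n.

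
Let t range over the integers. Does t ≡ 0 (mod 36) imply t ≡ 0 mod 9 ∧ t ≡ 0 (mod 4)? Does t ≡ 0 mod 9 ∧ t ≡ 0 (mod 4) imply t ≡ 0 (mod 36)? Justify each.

Both directions hold; the statement is true.

(⇒) Suppose t ≡ 0 (mod 36); write t = 36j + 0. Since 9 ∣ 36, reducing mod 9 gives t ≡ 0 (mod 9); since 4 ∣ 36, reducing mod 4 gives t ≡ 0 (mod 4).

(⇐) Conversely, if t ≡ 0 (mod 9) and t ≡ 0 (mod 4), then by the Chinese remainder theorem t ≡ 0 (mod 36). This is exactly t ≡ 0 (mod 36).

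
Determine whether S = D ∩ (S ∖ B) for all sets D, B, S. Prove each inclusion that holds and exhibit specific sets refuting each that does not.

(⊆) This inclusion fails. Take D = ∅, B = ∅, S = {1}; then 1 ∈ S but 1 ∉ D ∩ (S ∖ B).

(⊇) Let x ∈ D ∩ (S ∖ B). Then x ∈ D ∩ S and x ∉ B, from which x ∈ S.

Only the reverse inclusion holds.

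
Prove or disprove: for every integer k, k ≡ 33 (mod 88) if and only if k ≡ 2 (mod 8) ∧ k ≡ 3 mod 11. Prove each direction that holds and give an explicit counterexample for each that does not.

(→) This fails: k = 33 gives 33 ≡ 33 (mod 88) but 33 ≡ 1 (mod 8), so the conjunction on the right does not hold.

(←) This fails: k = 58 satisfies both congruences on the right (58 ≡ 2 mod 8 and 58 ≡ 3 mod 11) yet 58 ≡ 58 (mod 88), not 33.

Both directions fail.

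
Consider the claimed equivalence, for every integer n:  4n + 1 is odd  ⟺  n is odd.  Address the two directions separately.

Only the reverse direction holds.

[⇒] This fails: take n = 6. Then 4n + 1 = 25, which is odd, yet n = 6 is even, not odd.

[⇐] Suppose n is odd. Since 4 is even, 4n is even for every n, so 4n + 1 has the same parity as 1, which is odd. Hence 4n + 1 is odd.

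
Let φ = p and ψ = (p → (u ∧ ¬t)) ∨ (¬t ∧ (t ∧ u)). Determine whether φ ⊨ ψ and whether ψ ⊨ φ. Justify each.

(⟹) This fails. Under t = F, u = F, p = T, the left side is true but the right side is false.

(⟸) This fails. Under t = F, u = F, p = F, the left side is false but the right side is true.

Neither direction holds.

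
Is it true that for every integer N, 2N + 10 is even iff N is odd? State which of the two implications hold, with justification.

[⇒] This fails: take N = 2. Then 2N + 10 = 14, which is even, yet N = 2 is even, not odd.

[⇐] Suppose N is odd. Since 2 is even, 2N is even for every N, so 2N + 10 has the same parity as 10, which is even. Hence 2N + 10 is even.

Not equivalent: only (⇐) holds.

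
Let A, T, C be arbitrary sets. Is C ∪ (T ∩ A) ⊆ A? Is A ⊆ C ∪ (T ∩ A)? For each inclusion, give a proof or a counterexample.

Neither inclusion holds.

(⊆) This inclusion fails. Take A = ∅, T = ∅, C = {1}; then 1 ∈ C ∪ (T ∩ A) but 1 ∉ A.

(⊇) This inclusion fails. Take A = {1}, T = ∅, C = ∅; then 1 ∈ A but 1 ∉ C ∪ (T ∩ A).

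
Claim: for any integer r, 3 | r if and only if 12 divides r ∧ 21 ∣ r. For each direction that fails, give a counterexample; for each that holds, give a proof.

Not equivalent: only (⇐) holds.

[⇐] Suppose 12 ∣ r and 21 ∣ r. Any common multiple of 12 and 21 is a multiple of their lcm; here lcm(12, 21) = 12·21/gcd(12, 21) = 252/3 = 84, so 84 ∣ r. Since 3 ∣ 84, it follows that 3 ∣ r.

[⇒] This fails: take r = 3. Certainly 3 ∣ 3, but 12 ∤ 3.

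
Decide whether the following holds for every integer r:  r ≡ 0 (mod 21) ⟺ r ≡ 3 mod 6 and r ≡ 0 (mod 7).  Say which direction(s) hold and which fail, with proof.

Only the reverse direction holds.

(→) This fails: r = 0 gives 0 ≡ 0 (mod 21) but 0 ≡ 0 (mod 6), so the conjunction on the right does not hold.

(←) Conversely, if r ≡ 3 (mod 6) and r ≡ 0 (mod 7), then by the Chinese remainder theorem r ≡ 21 (mod 42). Since 21 ≡ 0 (mod 21) and 21 ∣ 42, we get r ≡ 0 (mod 21).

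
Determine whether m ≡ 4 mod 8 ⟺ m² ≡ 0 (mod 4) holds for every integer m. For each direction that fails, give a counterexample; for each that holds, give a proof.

Only the forward implication holds.

(→) Suppose m ≡ 4 (mod 8). Then m² ≡ 4² = 16 (mod 8), and since 4 ∣ 8, also m² ≡ 0 (mod 4).

(←) This fails: take m = 0. Then 0² = 0 ≡ 0 (mod 4), yet 0 ≡ 0 (mod 8), not 4.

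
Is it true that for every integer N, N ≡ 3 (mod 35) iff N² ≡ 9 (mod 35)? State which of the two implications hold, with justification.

(⟸) This fails: take N = 17. Then 17² = 289 ≡ 9 (mod 35), yet 17 ≡ 17 (mod 35), not 3.

(⟹) Suppose N ≡ 3 (mod 35). Write N = 35j + 3. Then (35j + 3)² = 1225j² + 210j + 9 = 35(35j² + 6j) + 9, so N² ≡ 9 (mod 35).

(⇒) holds; (⇐) fails.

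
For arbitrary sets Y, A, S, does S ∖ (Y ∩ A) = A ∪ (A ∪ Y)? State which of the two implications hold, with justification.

(⊆) This inclusion fails. Take Y = ∅, A = ∅, S = {1}; then 1 ∈ S ∖ (Y ∩ A) but 1 ∉ A ∪ (A ∪ Y).

(⊇) This inclusion fails. Take Y = {1}, A = ∅, S = ∅; then 1 ∈ A ∪ (A ∪ Y) but 1 ∉ S ∖ (Y ∩ A).

Both inclusions fail.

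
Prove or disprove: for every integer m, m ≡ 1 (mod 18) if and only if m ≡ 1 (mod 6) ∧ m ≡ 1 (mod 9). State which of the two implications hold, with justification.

[⇒] Suppose m ≡ 1 (mod 18); write m = 18j + 1. Since 6 ∣ 18, reducing mod 6 gives m ≡ 1 (mod 6); since 9 ∣ 18, reducing mod 9 gives m ≡ 1 (mod 9).

[⇐] Conversely, if m ≡ 1 (mod 6) and m ≡ 1 (mod 9), then by the Chinese remainder theorem m ≡ 1 (mod 18). This is exactly m ≡ 1 (mod 18).

Both directions hold; the statement is true.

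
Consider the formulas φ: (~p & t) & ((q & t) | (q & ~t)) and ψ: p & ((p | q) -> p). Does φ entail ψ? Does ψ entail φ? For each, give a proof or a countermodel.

(⟹) This fails. Under t = T, q = T, p = F, the left side is true but the right side is false.

(⟸) This fails. Under t = F, q = F, p = T, the left side is false but the right side is true.

(⇒) fails and (⇐) fails.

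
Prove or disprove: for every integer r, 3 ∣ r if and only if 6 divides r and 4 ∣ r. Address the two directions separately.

(⟹) This fails: take r = 3. Certainly 3 ∣ 3, but 6 ∤ 3.

(⟸) Suppose 6 ∣ r and 4 ∣ r. Any common multiple of 6 and 4 is a multiple of their lcm; here lcm(6, 4) = 6·4/gcd(6, 4) = 24/2 = 12, so 12 ∣ r. Since 3 ∣ 12, it follows that 3 ∣ r.

(⇒) fails; (⇐) holds.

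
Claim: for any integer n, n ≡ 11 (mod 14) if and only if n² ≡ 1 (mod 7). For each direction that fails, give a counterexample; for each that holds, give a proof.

(⇒) fails and (⇐) fails.

(→) This fails: take n = 11. Then 11 ≡ 11 (mod 14), but 11² = 121 ≡ 2 (mod 7), not 1.

(←) This fails: take n = 1. Then 1² = 1 ≡ 1 (mod 7), yet 1 ≡ 1 (mod 14), not 11.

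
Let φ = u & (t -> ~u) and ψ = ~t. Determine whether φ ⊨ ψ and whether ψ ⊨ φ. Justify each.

(⇒) holds; (⇐) fails.

(⟹) Assume the antecedent. If u is true, the antecedent forces (u = T, t = F), and ~t holds there. If u is false, the antecedent cannot hold. Either way ~t holds.

(⟸) This fails. Under u = F, t = F, the left side is false but the right side is true.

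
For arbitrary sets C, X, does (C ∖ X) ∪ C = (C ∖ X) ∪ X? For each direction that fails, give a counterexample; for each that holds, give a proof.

(⟹) Let x ∈ (C ∖ X) ∪ C. Then either x ∈ C and x ∉ X; or x ∈ C ∩ X. In each case x ∈ (C ∖ X) ∪ X, so (C ∖ X) ∪ C ⊆ (C ∖ X) ∪ X.

(⟸) This inclusion fails. Take C = ∅, X = {1}; then 1 ∈ (C ∖ X) ∪ X but 1 ∉ (C ∖ X) ∪ C.

The sets are not equal: only the forward inclusion holds.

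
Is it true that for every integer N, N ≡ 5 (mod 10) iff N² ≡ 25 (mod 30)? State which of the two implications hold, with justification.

(⟹) This fails: take N = 15. Then 15 ≡ 5 (mod 10), but 15² = 225 ≡ 15 (mod 30), not 25.

(⟸) Conversely, the residues r modulo 30 with r² ≡ 25 (mod 30) are exactly {5, 25}, and each is ≡ 5 (mod 10).

Only the converse holds.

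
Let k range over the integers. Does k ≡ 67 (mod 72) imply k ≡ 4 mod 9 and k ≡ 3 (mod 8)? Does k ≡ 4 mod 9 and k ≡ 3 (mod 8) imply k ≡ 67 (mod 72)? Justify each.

Forward direction. Suppose k ≡ 67 (mod 72); write k = 72j + 67. Since 9 ∣ 72, reducing mod 9 gives k ≡ 67 ≡ 4 (mod 9); since 8 ∣ 72, reducing mod 8 gives k ≡ 67 ≡ 3 (mod 8).

Converse. If k ≡ 4 (mod 9) and k ≡ 3 (mod 8), then by the Chinese remainder theorem k ≡ 67 (mod 72). This is exactly k ≡ 67 (mod 72).

Equivalent; both directions hold.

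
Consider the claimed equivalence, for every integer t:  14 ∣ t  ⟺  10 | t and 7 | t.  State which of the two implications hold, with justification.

(→) This fails: take t = 14. Certainly 14 ∣ 14, but 10 ∤ 14.

(←) Suppose 10 ∣ t and 7 ∣ t. Any common multiple of 10 and 7 is a multiple of their lcm; here gcd(10, 7) = 1, so lcm(10, 7) = 10·7 = 70, so 70 ∣ t. Since 14 ∣ 70, it follows that 14 ∣ t.

The forward direction fails; the converse holds.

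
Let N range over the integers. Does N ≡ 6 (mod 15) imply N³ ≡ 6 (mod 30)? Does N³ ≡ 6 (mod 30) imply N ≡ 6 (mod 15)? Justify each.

Not equivalent: only (⇐) holds.

[⇒] This fails: take N = 21. Then 21 ≡ 6 (mod 15), but 21³ = 9261 ≡ 21 (mod 30), not 6.

[⇐] Conversely, the residues r modulo 30 with r³ ≡ 6 (mod 30) are exactly {6}, and each is ≡ 6 (mod 15).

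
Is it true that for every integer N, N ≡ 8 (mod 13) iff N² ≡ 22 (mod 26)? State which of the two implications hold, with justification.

(⇒) This fails: take N = 8. Then 8 ≡ 8 (mod 13), but 8² = 64 ≡ 12 (mod 26), not 22.

(⇐) This fails: take N = 10. Then 10² = 100 ≡ 22 (mod 26), yet 10 ≡ 10 (mod 13), not 8.

Neither implication holds.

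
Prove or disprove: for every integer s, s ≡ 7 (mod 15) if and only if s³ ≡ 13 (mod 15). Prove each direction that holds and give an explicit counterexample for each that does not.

(⇒) Suppose s ≡ 7 (mod 15). Write s = 15j + 7. Then (15j + 7)³ = 3375j³ + 4725j² + 2205j + 343 = 15(225j³ + 315j² + 147j + 22) + 13, so s³ ≡ 13 (mod 15).

(⇐) Conversely, suppose s³ ≡ 13 (mod 15). The only residue r in {0, …, 14} with r³ ≡ 13 (mod 15) is r = 7, so s ≡ 7 (mod 15).

Equivalent; both directions hold.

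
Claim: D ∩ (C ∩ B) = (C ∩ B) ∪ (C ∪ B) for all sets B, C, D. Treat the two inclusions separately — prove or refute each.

(⟸) This inclusion fails. Take B = {1}, C = ∅, D = ∅; then 1 ∈ (C ∩ B) ∪ (C ∪ B) but 1 ∉ D ∩ (C ∩ B).

(⟹) Let x ∈ D ∩ (C ∩ B). Then x ∈ B ∩ C ∩ D, from which x ∈ (C ∩ B) ∪ (C ∪ B).

The sets are not equal: only the forward inclusion holds.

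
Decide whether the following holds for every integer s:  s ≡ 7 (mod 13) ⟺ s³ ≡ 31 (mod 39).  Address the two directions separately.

[⇒] This fails: take s = 20. Then 20 ≡ 7 (mod 13), but 20³ = 8000 ≡ 5 (mod 39), not 31.

[⇐] This fails: take s = 34. Then 34³ = 39304 ≡ 31 (mod 39), yet 34 ≡ 8 (mod 13), not 7.

Both directions fail.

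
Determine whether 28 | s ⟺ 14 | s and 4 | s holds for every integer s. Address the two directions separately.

(→) If 28 ∣ s, write s = 28q. Since 28 = 2·14, s = 14·(2q), so 14 ∣ s; and since 28 = 7·4, s = 4·(7q), so 4 ∣ s.

(←) Suppose 14 ∣ s and 4 ∣ s. Any common multiple of 14 and 4 is a multiple of their lcm; here lcm(14, 4) = 14·4/gcd(14, 4) = 56/2 = 28, so 28 ∣ s.

Both directions hold.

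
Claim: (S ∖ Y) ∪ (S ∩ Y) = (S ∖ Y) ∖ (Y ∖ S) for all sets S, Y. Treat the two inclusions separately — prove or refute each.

(⊆) This inclusion fails. Take S = {1}, Y = {1}; then 1 ∈ (S ∖ Y) ∪ (S ∩ Y) but 1 ∉ (S ∖ Y) ∖ (Y ∖ S).

(⊇) Let x ∈ (S ∖ Y) ∖ (Y ∖ S). Then x ∈ S and x ∉ Y, from which x ∈ (S ∖ Y) ∪ (S ∩ Y).

The sets are not equal: only the reverse inclusion holds.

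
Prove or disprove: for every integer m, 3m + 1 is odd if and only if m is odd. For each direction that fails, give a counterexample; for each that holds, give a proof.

Neither direction holds.

(⟹) This fails: m = 2 gives 3m + 1 = 7, which is odd, but 2 is even, not odd.

(⟸) This also fails: m = 7 is odd, but 3m + 1 = 22 is even, not odd.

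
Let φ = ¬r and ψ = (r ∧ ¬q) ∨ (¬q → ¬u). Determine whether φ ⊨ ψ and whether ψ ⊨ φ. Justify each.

[⇒] This fails. Under q = F, r = F, u = T, the left side is true but the right side is false.

[⇐] This fails. Under q = F, r = T, u = F, the left side is false but the right side is true.

(⇒) fails and (⇐) fails.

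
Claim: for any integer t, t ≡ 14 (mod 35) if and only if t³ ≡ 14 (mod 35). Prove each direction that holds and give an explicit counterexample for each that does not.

Both directions hold; the statement is true.

(→) Suppose t ≡ 14 (mod 35). Write t = 35j + 14. Then (35j + 14)³ = 42875j³ + 51450j² + 20580j + 2744 = 35(1225j³ + 1470j² + 588j + 78) + 14, so t³ ≡ 14 (mod 35).

(←) Conversely, suppose t³ ≡ 14 (mod 35). The only residue r in {0, …, 34} with r³ ≡ 14 (mod 35) is r = 14, so t ≡ 14 (mod 35).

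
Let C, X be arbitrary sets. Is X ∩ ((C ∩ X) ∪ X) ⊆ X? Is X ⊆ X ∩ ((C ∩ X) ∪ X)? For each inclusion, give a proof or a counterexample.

Both inclusions hold.

Forward inclusion. Let x ∈ X ∩ ((C ∩ X) ∪ X). Then either x ∈ X and x ∉ C; or x ∈ C ∩ X. In each case x ∈ X, so X ∩ ((C ∩ X) ∪ X) ⊆ X.

Reverse inclusion. Let x ∈ X. Then either x ∈ X and x ∉ C; or x ∈ C ∩ X. In each case x ∈ X ∩ ((C ∩ X) ∪ X), so X ⊆ X ∩ ((C ∩ X) ∪ X).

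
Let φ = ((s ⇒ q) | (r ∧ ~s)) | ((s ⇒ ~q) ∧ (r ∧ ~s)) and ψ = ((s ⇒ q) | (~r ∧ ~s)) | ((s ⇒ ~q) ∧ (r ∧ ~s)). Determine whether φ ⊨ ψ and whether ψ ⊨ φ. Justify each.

(→) Assume the antecedent. If q is true, the consequent reduces to true regardless of the other variables. If q is false, the antecedent forces (q = F, s = F, r = F) or (q = F, s = F, r = T), and the consequent holds there. Either way the consequent holds.

(←) Assume the antecedent. If q is true, the consequent reduces to true regardless of the other variables. If q is false, the antecedent forces (q = F, s = F, r = F) or (q = F, s = F, r = T), and the consequent holds there. Either way the consequent holds.

Both directions hold.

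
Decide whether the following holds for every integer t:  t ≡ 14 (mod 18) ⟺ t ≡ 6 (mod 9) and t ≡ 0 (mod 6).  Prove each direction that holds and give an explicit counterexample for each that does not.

Neither direction holds.

(⟹) This fails: t = 14 gives 14 ≡ 14 (mod 18) but 14 ≡ 5 (mod 9), so the conjunction on the right does not hold.

(⟸) This fails: t = 6 satisfies both congruences on the right (6 ≡ 6 mod 9 and 6 ≡ 0 mod 6) yet 6 ≡ 6 (mod 18), not 14.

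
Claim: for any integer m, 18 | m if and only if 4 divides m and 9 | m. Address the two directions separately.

(⇒) This fails: take m = 18. Certainly 18 ∣ 18, but 4 ∤ 18.

(⇐) Suppose 4 ∣ m and 9 ∣ m. Any common multiple of 4 and 9 is a multiple of their lcm; here gcd(4, 9) = 1, so lcm(4, 9) = 4·9 = 36, so 36 ∣ m. Since 18 ∣ 36, it follows that 18 ∣ m.

The forward direction fails; the converse holds.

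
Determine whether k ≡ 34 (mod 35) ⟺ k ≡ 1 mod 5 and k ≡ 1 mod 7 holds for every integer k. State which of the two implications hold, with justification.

Forward direction. This fails: k = 34 gives 34 ≡ 34 (mod 35) but 34 ≡ 4 (mod 5), so the conjunction on the right does not hold.

Converse. This fails: k = 1 satisfies both congruences on the right (1 ≡ 1 mod 5 and 1 ≡ 1 mod 7) yet 1 ≡ 1 (mod 35), not 34.

Neither direction holds.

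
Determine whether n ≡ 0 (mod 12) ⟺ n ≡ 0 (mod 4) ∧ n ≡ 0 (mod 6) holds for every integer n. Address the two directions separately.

Both implications hold.

(⇒) Suppose n ≡ 0 (mod 12); write n = 12j + 0. Since 4 ∣ 12, reducing mod 4 gives n ≡ 0 (mod 4); since 6 ∣ 12, reducing mod 6 gives n ≡ 0 (mod 6).

(⇐) Conversely, if n ≡ 0 (mod 4) and n ≡ 0 (mod 6), then by the Chinese remainder theorem n ≡ 0 (mod 12). This is exactly n ≡ 0 (mod 12).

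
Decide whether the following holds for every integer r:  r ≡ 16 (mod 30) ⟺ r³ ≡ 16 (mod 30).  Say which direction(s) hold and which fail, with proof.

[⇒] Suppose r ≡ 16 (mod 30). Write r = 30j + 16. Then (30j + 16)³ = 27000j³ + 43200j² + 23040j + 4096 = 30(900j³ + 1440j² + 768j + 136) + 16, so r³ ≡ 16 (mod 30).

[⇐] Conversely, suppose r³ ≡ 16 (mod 30). The only residue r in {0, …, 29} with r³ ≡ 16 (mod 30) is r = 16, so r ≡ 16 (mod 30).

Both implications hold.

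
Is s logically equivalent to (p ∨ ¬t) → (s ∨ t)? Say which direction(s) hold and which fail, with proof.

[⇒] Assume the antecedent. If p is true, the antecedent forces (p = T, s = T, t = F) or (p = T, s = T, t = T), and (p ∨ ¬t) → (s ∨ t) holds there. If p is false, the antecedent forces (p = F, s = T, t = F) or (p = F, s = T, t = T), and (p ∨ ¬t) → (s ∨ t) holds there. Either way (p ∨ ¬t) → (s ∨ t) holds.

[⇐] This fails. Under p = F, s = F, t = T, the left side is false but the right side is true.

Only the forward direction holds.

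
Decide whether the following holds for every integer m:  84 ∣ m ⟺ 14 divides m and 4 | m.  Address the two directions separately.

(→) If 84 ∣ m, write m = 84q. Since 84 = 6·14, m = 14·(6q), so 14 ∣ m; and since 84 = 21·4, m = 4·(21q), so 4 ∣ m.

(←) This fails: take m = 28. Both 14 ∣ 28 and 4 ∣ 28, yet 28 is not a multiple of 84 (since 28 = 0·84 + 28), so 84 ∤ 28.

Only the forward implication holds.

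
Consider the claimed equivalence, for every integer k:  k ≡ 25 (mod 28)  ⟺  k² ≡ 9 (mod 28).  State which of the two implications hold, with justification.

Only the forward implication holds.

(→) Suppose k ≡ 25 (mod 28). Write k = 28j + 25. Then (28j + 25)² = 784j² + 1400j + 625 = 28(28j² + 50j + 22) + 9, so k² ≡ 9 (mod 28).

(←) This fails: take k = 3. Then 3² = 9 ≡ 9 (mod 28), yet 3 ≡ 3 (mod 28), not 25.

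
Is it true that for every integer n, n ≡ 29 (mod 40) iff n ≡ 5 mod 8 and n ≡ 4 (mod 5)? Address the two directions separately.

Both directions hold; the statement is true.

(←) If n ≡ 5 (mod 8) and n ≡ 4 (mod 5), then by the Chinese remainder theorem n ≡ 29 (mod 40). This is exactly n ≡ 29 (mod 40).

(→) Suppose n ≡ 29 (mod 40); write n = 40j + 29. Since 8 ∣ 40, reducing mod 8 gives n ≡ 29 ≡ 5 (mod 8); since 5 ∣ 40, reducing mod 5 gives n ≡ 29 ≡ 4 (mod 5).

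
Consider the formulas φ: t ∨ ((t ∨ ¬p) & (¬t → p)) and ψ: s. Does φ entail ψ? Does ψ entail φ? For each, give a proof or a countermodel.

Forward direction. This fails. Under s = F, p = F, t = T, the left side is true but the right side is false.

Converse. This fails. Under s = T, p = F, t = F, the left side is false but the right side is true.

(⇒) fails and (⇐) fails.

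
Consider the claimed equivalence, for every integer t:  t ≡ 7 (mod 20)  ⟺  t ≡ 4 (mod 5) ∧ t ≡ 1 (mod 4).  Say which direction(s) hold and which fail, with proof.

Neither direction holds.

(→) This fails: t = 7 gives 7 ≡ 7 (mod 20) but 7 ≡ 2 (mod 5), so the conjunction on the right does not hold.

(←) This fails: t = 9 satisfies both congruences on the right (9 ≡ 4 mod 5 and 9 ≡ 1 mod 4) yet 9 ≡ 9 (mod 20), not 7.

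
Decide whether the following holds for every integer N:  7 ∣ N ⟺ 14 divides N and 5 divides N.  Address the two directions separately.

Forward direction. This fails: take N = 7. Certainly 7 ∣ 7, but 14 ∤ 7.

Converse. Suppose 14 ∣ N and 5 ∣ N. Any common multiple of 14 and 5 is a multiple of their lcm; here gcd(14, 5) = 1, so lcm(14, 5) = 14·5 = 70, so 70 ∣ N. Since 7 ∣ 70, it follows that 7 ∣ N.

(⇒) fails; (⇐) holds.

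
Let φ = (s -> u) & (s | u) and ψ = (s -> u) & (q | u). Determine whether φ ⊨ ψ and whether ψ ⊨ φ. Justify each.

The forward direction holds; the converse fails.

(⇒) Assume the antecedent. If q is true, the antecedent forces (q = T, s = F, u = T) or (q = T, s = T, u = T), and (s -> u) & (q | u) holds there. If q is false, the antecedent forces (q = F, s = F, u = T) or (q = F, s = T, u = T), and (s -> u) & (q | u) holds there. Either way (s -> u) & (q | u) holds.

(⇐) This fails. Under q = T, s = F, u = F, the left side is false but the right side is true.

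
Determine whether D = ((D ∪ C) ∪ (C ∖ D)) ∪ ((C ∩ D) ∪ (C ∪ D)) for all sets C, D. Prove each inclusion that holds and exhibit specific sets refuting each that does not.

Forward inclusion. Let x ∈ D. Then either x ∈ D and x ∉ C; or x ∈ C ∩ D. In each case x ∈ ((D ∪ C) ∪ (C ∖ D)) ∪ ((C ∩ D) ∪ (C ∪ D)), so D ⊆ ((D ∪ C) ∪ (C ∖ D)) ∪ ((C ∩ D) ∪ (C ∪ D)).

Reverse inclusion. This inclusion fails. Take C = {1}, D = ∅; then 1 ∈ ((D ∪ C) ∪ (C ∖ D)) ∪ ((C ∩ D) ∪ (C ∪ D)) but 1 ∉ D.

Only the forward inclusion holds.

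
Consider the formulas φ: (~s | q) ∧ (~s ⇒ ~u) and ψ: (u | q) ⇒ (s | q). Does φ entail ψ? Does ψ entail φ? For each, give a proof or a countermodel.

(⟹) Assume the antecedent. If s is true, (u | q) ⇒ (s | q) reduces to true regardless of the other variables. If s is false, the antecedent forces (s = F, q = F, u = F) or (s = F, q = T, u = F), and (u | q) ⇒ (s | q) holds there. Either way (u | q) ⇒ (s | q) holds.

(⟸) This fails. Under s = T, q = F, u = F, the left side is false but the right side is true.

The forward direction holds; the converse fails.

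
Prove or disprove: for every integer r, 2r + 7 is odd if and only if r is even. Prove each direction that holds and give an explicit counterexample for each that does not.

(⇐) Suppose r is even. Since 2 is even, 2r is even for every r, so 2r + 7 has the same parity as 7, which is odd. Hence 2r + 7 is odd.

(⇒) This fails: take r = 1. Then 2r + 7 = 9, which is odd, yet r = 1 is odd, not even.

Only the reverse direction holds.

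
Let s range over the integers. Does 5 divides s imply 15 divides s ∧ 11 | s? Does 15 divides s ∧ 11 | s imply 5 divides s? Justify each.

Only the converse holds.

Forward direction. This fails: take s = 5. Certainly 5 ∣ 5, but 15 ∤ 5.

Converse. Suppose 15 ∣ s and 11 ∣ s. Any common multiple of 15 and 11 is a multiple of their lcm; here gcd(15, 11) = 1, so lcm(15, 11) = 15·11 = 165, so 165 ∣ s. Since 5 ∣ 165, it follows that 5 ∣ s.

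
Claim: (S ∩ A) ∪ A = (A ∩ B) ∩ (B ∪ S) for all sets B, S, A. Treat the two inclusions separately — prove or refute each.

(⊆) This inclusion fails. Take B = ∅, S = ∅, A = {1}; then 1 ∈ (S ∩ A) ∪ A but 1 ∉ (A ∩ B) ∩ (B ∪ S).

(⊇) Let x ∈ (A ∩ B) ∩ (B ∪ S). Then either x ∈ B ∩ A and x ∉ S; or x ∈ B ∩ S ∩ A. In each case x ∈ (S ∩ A) ∪ A, so (A ∩ B) ∩ (B ∪ S) ⊆ (S ∩ A) ∪ A.

The sets are not equal: only the reverse inclusion holds.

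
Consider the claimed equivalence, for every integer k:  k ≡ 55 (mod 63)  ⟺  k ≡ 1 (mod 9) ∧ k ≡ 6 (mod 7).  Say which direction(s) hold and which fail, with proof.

The biconditional holds.

(←) If k ≡ 1 (mod 9) and k ≡ 6 (mod 7), then by the Chinese remainder theorem k ≡ 55 (mod 63). This is exactly k ≡ 55 (mod 63).

(→) Suppose k ≡ 55 (mod 63); write k = 63j + 55. Since 9 ∣ 63, reducing mod 9 gives k ≡ 55 ≡ 1 (mod 9); since 7 ∣ 63, reducing mod 7 gives k ≡ 55 ≡ 6 (mod 7).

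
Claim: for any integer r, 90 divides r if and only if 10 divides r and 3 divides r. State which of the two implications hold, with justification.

Not equivalent: only (⇒) holds.

(→) If 90 ∣ r, write r = 90q. Since 90 = 9·10, r = 10·(9q), so 10 ∣ r; and since 90 = 30·3, r = 3·(30q), so 3 ∣ r.

(←) This fails: take r = 30. Both 10 ∣ 30 and 3 ∣ 30, yet 30 is not a multiple of 90 (since 30 = 0·90 + 30), so 90 ∤ 30.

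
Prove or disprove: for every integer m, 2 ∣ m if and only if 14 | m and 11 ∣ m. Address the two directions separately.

Only the converse holds.

Forward direction. This fails: take m = 2. Certainly 2 ∣ 2, but 14 ∤ 2.

Converse. Suppose 14 ∣ m and 11 ∣ m. Any common multiple of 14 and 11 is a multiple of their lcm; here gcd(14, 11) = 1, so lcm(14, 11) = 14·11 = 154, so 154 ∣ m. Since 2 ∣ 154, it follows that 2 ∣ m.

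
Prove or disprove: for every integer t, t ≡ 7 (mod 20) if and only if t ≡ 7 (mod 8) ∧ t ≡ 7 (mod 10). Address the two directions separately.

Only the converse holds.

(⇒) This fails: t = 27 gives 27 ≡ 7 (mod 20) but 27 ≡ 3 (mod 8), so the conjunction on the right does not hold.

(⇐) Conversely, if t ≡ 7 (mod 8) and t ≡ 7 (mod 10), then by the Chinese remainder theorem t ≡ 7 (mod 40). Since 7 ≡ 7 (mod 20) and 20 ∣ 40, we get t ≡ 7 (mod 20).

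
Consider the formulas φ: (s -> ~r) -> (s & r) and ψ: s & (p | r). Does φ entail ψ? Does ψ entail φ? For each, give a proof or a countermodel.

[⇒] Assume the antecedent. If r is true, the antecedent forces (r = T, p = F, s = T) or (r = T, p = T, s = T), and s & (p | r) holds there. If r is false, the antecedent cannot hold. Either way s & (p | r) holds.

[⇐] This fails. Under r = F, p = T, s = T, the left side is false but the right side is true.

Only the forward implication holds.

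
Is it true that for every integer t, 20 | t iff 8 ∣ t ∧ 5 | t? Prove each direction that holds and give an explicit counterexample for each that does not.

The forward direction fails; the converse holds.

(⇒) This fails: take t = 20. Certainly 20 ∣ 20, but 8 ∤ 20.

(⇐) Suppose 8 ∣ t and 5 ∣ t. Any common multiple of 8 and 5 is a multiple of their lcm; here gcd(8, 5) = 1, so lcm(8, 5) = 8·5 = 40, so 40 ∣ t. Since 20 ∣ 40, it follows that 20 ∣ t.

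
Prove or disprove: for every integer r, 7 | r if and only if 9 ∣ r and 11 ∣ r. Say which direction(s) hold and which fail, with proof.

Neither direction holds.

(⟹) This fails: take r = 7. Certainly 7 ∣ 7, but 9 ∤ 7.

(⟸) This fails: take r = 99. Both 9 ∣ 99 and 11 ∣ 99, yet 99 is not a multiple of 7 (since 99 = 14·7 + 1), so 7 ∤ 99.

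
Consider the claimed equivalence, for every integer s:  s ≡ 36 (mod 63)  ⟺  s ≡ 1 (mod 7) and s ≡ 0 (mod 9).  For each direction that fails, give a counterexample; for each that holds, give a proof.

[⇒] Suppose s ≡ 36 (mod 63); write s = 63j + 36. Since 7 ∣ 63, reducing mod 7 gives s ≡ 36 ≡ 1 (mod 7); since 9 ∣ 63, reducing mod 9 gives s ≡ 36 ≡ 0 (mod 9).

[⇐] Conversely, if s ≡ 1 (mod 7) and s ≡ 0 (mod 9), then by the Chinese remainder theorem s ≡ 36 (mod 63). This is exactly s ≡ 36 (mod 63).

Both directions hold.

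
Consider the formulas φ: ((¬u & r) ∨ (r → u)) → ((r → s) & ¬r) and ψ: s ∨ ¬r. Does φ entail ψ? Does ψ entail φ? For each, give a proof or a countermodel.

(⟸) This fails. Under r = T, u = F, s = T, the left side is false but the right side is true.

(⟹) Assume the antecedent. If r is true, the antecedent cannot hold. If r is false, s ∨ ¬r reduces to true regardless of the other variables. Either way s ∨ ¬r holds.

Only the forward implication holds.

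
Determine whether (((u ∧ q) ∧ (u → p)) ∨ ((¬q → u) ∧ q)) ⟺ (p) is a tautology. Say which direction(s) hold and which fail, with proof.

Neither implication holds.

Forward direction. This fails. Under u = F, p = F, q = T, the left side is true but the right side is false.

Converse. This fails. Under u = F, p = T, q = F, the left side is false but the right side is true.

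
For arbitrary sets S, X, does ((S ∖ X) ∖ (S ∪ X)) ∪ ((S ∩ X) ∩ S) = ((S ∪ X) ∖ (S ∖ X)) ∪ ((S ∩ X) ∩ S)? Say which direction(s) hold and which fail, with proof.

(⊆) Let x ∈ ((S ∖ X) ∖ (S ∪ X)) ∪ ((S ∩ X) ∩ S). Then x ∈ S ∩ X, from which x ∈ ((S ∪ X) ∖ (S ∖ X)) ∪ ((S ∩ X) ∩ S).

(⊇) This inclusion fails. Take S = ∅, X = {1}; then 1 ∈ ((S ∪ X) ∖ (S ∖ X)) ∪ ((S ∩ X) ∩ S) but 1 ∉ ((S ∖ X) ∖ (S ∪ X)) ∪ ((S ∩ X) ∩ S).

The sets are not equal: only the forward inclusion holds.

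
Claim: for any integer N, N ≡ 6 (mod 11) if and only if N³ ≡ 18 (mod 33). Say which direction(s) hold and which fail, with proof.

Only the reverse direction holds.

[⇒] This fails: take N = 17. Then 17 ≡ 6 (mod 11), but 17³ = 4913 ≡ 29 (mod 33), not 18.

[⇐] Conversely, the residues r modulo 33 with r³ ≡ 18 (mod 33) are exactly {6}, and each is ≡ 6 (mod 11).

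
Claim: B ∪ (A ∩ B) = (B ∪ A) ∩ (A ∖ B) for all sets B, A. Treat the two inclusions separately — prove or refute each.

Both inclusions fail.

(⟹) This inclusion fails. Take B = {1}, A = ∅; then 1 ∈ B ∪ (A ∩ B) but 1 ∉ (B ∪ A) ∩ (A ∖ B).

(⟸) This inclusion fails. Take B = ∅, A = {1}; then 1 ∈ (B ∪ A) ∩ (A ∖ B) but 1 ∉ B ∪ (A ∩ B).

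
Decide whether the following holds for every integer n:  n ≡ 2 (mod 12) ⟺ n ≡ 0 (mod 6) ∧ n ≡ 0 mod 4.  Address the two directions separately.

(⇒) This fails: n = 2 gives 2 ≡ 2 (mod 12) but 2 ≡ 2 (mod 6), so the conjunction on the right does not hold.

(⇐) This fails: n = 0 satisfies both congruences on the right (0 ≡ 0 mod 6 and 0 ≡ 0 mod 4) yet 0 ≡ 0 (mod 12), not 2.

(⇒) fails and (⇐) fails.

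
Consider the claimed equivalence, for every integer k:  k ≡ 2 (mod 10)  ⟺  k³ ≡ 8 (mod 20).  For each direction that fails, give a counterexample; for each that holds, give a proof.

(⇒) Suppose k ≡ 2 (mod 10). Working modulo 20, k ∈ {2, 12}; for each such r, r³ ≡ 8 (mod 20).

(⇐) Conversely, the residues r modulo 20 with r³ ≡ 8 (mod 20) are exactly {2, 12}, and each is ≡ 2 (mod 10).

Both directions hold.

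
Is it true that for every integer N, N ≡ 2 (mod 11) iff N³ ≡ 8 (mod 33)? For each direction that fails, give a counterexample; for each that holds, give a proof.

(→) This fails: take N = 13. Then 13 ≡ 2 (mod 11), but 13³ = 2197 ≡ 19 (mod 33), not 8.

(←) Conversely, the residues r modulo 33 with r³ ≡ 8 (mod 33) are exactly {2}, and each is ≡ 2 (mod 11).

Not equivalent: only (⇐) holds.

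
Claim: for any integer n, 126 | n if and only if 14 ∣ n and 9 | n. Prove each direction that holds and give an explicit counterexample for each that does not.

Forward direction. If 126 ∣ n, write n = 126q. Since 126 = 9·14, n = 14·(9q), so 14 ∣ n; and since 126 = 14·9, n = 9·(14q), so 9 ∣ n.

Converse. Suppose 14 ∣ n and 9 ∣ n. Any common multiple of 14 and 9 is a multiple of their lcm; here gcd(14, 9) = 1, so lcm(14, 9) = 14·9 = 126, so 126 ∣ n.

Both directions hold.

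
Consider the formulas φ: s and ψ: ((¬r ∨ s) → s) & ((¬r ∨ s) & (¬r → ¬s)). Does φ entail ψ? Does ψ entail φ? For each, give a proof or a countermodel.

(⟸) Assume the antecedent. If s is true, s reduces to true regardless of the other variables. If s is false, the antecedent cannot hold. Either way s holds.

(⟹) This fails. Under s = T, r = F, the left side is true but the right side is false.

(⇒) fails; (⇐) holds.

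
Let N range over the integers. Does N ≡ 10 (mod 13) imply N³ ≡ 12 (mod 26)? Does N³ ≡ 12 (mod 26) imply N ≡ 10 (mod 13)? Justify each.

Forward direction. This fails: take N = 23. Then 23 ≡ 10 (mod 13), but 23³ = 12167 ≡ 25 (mod 26), not 12.

Converse. This fails: take N = 4. Then 4³ = 64 ≡ 12 (mod 26), yet 4 ≡ 4 (mod 13), not 10.

Neither implication holds.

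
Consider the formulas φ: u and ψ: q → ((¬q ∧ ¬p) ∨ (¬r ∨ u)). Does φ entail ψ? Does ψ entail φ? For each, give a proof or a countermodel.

Only the forward direction holds.

[⇒] Assume the antecedent. If u is true, q → ((¬q ∧ ¬p) ∨ (¬r ∨ u)) reduces to true regardless of the other variables. If u is false, the antecedent cannot hold. Either way q → ((¬q ∧ ¬p) ∨ (¬r ∨ u)) holds.

[⇐] This fails. Under u = F, p = F, r = F, q = F, the left side is false but the right side is true.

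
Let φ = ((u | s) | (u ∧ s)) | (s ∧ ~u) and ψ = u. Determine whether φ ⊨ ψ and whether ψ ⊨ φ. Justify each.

Not equivalent: only (⇐) holds.

(⇒) This fails. Under u = F, s = T, the left side is true but the right side is false.

(⇐) Assume the antecedent. If u is true, ((u | s) | (u ∧ s)) | (s ∧ ~u) reduces to true regardless of the other variables. If u is false, the antecedent cannot hold. Either way ((u | s) | (u ∧ s)) | (s ∧ ~u) holds.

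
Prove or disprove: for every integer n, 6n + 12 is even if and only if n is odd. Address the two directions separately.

Not equivalent: only (⇐) holds.

(→) This fails: take n = 2. Then 6n + 12 = 24, which is even, yet n = 2 is even, not odd.

(←) Suppose n is odd. Since 6 is even, 6n is even for every n, so 6n + 12 has the same parity as 12, which is even. Hence 6n + 12 is even.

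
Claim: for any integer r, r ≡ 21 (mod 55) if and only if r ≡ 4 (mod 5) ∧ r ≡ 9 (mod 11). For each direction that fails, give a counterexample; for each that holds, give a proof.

(⟹) This fails: r = 21 gives 21 ≡ 21 (mod 55) but 21 ≡ 1 (mod 5), so the conjunction on the right does not hold.

(⟸) This fails: r = 9 satisfies both congruences on the right (9 ≡ 4 mod 5 and 9 ≡ 9 mod 11) yet 9 ≡ 9 (mod 55), not 21.

Neither implication holds.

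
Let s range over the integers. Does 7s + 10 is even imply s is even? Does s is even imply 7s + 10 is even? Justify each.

Equivalent; both directions hold.

(⇒) Suppose 7s + 10 is even. Since 7 is odd, 7s and s have the same parity, so 7s + 10 ≡ s + 10 (mod 2). As 10 is even, 7s + 10 is even exactly when s is even. Thus s is even.

(⇐) Conversely, suppose s is even; write s = 2j. Then 7s + 10 = 7·(2j) + 10 = 2·7j + 10, which is even.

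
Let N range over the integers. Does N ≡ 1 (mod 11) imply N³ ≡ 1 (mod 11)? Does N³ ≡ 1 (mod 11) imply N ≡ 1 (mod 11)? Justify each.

(→) Suppose N ≡ 1 (mod 11). Write N = 11j + 1. Then (11j + 1)³ = 1331j³ + 363j² + 33j + 1 = 11(121j³ + 33j² + 3j) + 1, so N³ ≡ 1 (mod 11).

(←) Conversely, suppose N³ ≡ 1 (mod 11). The only residue r in {0, …, 10} with r³ ≡ 1 (mod 11) is r = 1, so N ≡ 1 (mod 11).

Both directions hold; the statement is true.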